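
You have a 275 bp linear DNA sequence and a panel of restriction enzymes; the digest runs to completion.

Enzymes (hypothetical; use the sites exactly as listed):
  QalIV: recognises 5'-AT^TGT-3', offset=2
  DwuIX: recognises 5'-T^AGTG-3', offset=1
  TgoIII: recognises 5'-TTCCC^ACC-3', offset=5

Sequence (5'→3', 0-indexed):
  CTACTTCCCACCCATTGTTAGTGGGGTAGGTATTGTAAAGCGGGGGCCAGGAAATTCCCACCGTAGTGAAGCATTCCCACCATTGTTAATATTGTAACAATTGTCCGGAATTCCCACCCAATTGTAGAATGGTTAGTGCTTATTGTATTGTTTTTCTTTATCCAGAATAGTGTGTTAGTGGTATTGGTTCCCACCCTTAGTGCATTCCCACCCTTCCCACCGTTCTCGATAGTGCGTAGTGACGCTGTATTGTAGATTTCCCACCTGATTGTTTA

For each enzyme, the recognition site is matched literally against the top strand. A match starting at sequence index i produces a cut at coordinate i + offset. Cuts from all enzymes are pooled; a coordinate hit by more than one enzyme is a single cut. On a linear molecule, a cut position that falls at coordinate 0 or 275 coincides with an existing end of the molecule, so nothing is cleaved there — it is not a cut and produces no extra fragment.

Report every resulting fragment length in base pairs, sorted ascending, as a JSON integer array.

[4,5,5,5,6,6,6,7,7,7,8,9,9,9,9,9,11,12,12,12,13,14,14,14,16,20,26]

Per-enzyme occurrences:
  QalIV ATTGT/2: at [13, 31, 81, 90, 99, 120, 141, 146, 248, 267] ⇒ [15, 33, 83, 92, 101, 122, 143, 148, 250, 269]
  DwuIX TAGTG/1: at [18, 63, 133, 167, 175, 197, 229, 236] ⇒ [19, 64, 134, 168, 176, 198, 230, 237]
  TgoIII TTCCCACC/5: at [4, 54, 73, 110, 187, 204, 213, 257] ⇒ [9, 59, 78, 115, 192, 209, 218, 262]

All cut coordinates (distinct, sorted): [9, 15, 19, 33, 59, 64, 78, 83, 92, 101, 115, 122, 134, 143, 148, 168, 176, 192, 198, 209, 218, 230, 237, 250, 262, 269]

Fragment lengths:
  [0,9): 9 bp
  [9,15): 6 bp
  [15,19): 4 bp
  [19,33): 14 bp
  [33,59): 26 bp
  [59,64): 5 bp
  [64,78): 14 bp
  [78,83): 5 bp
  [83,92): 9 bp
  [92,101): 9 bp
  [101,115): 14 bp
  [115,122): 7 bp
  [122,134): 12 bp
  [134,143): 9 bp
  [143,148): 5 bp
  [148,168): 20 bp
  [168,176): 8 bp
  [176,192): 16 bp
  [192,198): 6 bp
  [198,209): 11 bp
  [209,218): 9 bp
  [218,230): 12 bp
  [230,237): 7 bp
  [237,250): 13 bp
  [250,262): 12 bp
  [262,269): 7 bp
  [269,275): 6 bp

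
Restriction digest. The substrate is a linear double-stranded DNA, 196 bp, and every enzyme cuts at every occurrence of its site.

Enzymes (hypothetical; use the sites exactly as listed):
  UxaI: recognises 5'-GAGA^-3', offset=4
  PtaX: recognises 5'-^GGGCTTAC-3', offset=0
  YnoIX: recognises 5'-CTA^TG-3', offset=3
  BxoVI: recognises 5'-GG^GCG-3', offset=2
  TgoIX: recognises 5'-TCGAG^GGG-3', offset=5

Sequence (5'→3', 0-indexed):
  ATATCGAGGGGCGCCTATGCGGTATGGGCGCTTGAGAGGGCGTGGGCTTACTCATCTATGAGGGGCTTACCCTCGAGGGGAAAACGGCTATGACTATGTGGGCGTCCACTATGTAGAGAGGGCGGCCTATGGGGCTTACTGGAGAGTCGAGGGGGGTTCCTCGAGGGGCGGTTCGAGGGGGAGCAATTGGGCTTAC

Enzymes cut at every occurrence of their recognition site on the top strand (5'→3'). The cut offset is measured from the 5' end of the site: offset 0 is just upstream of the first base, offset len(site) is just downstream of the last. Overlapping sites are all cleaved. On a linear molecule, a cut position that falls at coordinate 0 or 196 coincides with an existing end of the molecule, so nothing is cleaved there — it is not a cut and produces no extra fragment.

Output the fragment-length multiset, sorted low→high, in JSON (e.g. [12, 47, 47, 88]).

Site scan:
  UxaI GAGA/4: at [33, 115, 141] ⇒ [37, 119, 145]
  PtaX GGGCTTAC/0: at [43, 62, 131, 188] ⇒ [43, 62, 131, 188]
  YnoIX CTATG/3: at [14, 55, 87, 93, 108, 126] ⇒ [17, 58, 90, 96, 111, 129]
  BxoVI GGGCG/2: at [8, 25, 37, 99, 119, 165] ⇒ [10, 27, 39, 101, 121, 167]
  TgoIX TCGAGGGG/5: at [3, 72, 146, 160, 172] ⇒ [8, 77, 151, 165, 177]

All cut coordinates (distinct, sorted): [8, 10, 17, 27, 37, 39, 43, 58, 62, 77, 90, 96, 101, 111, 119, 121, 129, 131, 145, 151, 165, 167, 177, 188]

Fragment lengths:
  [0,8): 8 bp
  [8,10): 2 bp
  [10,17): 7 bp
  [17,27): 10 bp
  [27,37): 10 bp
  [37,39): 2 bp
  [39,43): 4 bp
  [43,58): 15 bp
  [58,62): 4 bp
  [62,77): 15 bp
  [77,90): 13 bp
  [90,96): 6 bp
  [96,101): 5 bp
  [101,111): 10 bp
  [111,119): 8 bp
  [119,121): 2 bp
  [121,129): 8 bp
  [129,131): 2 bp
  [131,145): 14 bp
  [145,151): 6 bp
  [151,165): 14 bp
  [165,167): 2 bp
  [167,177): 10 bp
  [177,188): 11 bp
  [188,196): 8 bp

[2,2,2,2,2,4,4,5,6,6,7,8,8,8,8,10,10,10,10,11,13,14,14,15,15]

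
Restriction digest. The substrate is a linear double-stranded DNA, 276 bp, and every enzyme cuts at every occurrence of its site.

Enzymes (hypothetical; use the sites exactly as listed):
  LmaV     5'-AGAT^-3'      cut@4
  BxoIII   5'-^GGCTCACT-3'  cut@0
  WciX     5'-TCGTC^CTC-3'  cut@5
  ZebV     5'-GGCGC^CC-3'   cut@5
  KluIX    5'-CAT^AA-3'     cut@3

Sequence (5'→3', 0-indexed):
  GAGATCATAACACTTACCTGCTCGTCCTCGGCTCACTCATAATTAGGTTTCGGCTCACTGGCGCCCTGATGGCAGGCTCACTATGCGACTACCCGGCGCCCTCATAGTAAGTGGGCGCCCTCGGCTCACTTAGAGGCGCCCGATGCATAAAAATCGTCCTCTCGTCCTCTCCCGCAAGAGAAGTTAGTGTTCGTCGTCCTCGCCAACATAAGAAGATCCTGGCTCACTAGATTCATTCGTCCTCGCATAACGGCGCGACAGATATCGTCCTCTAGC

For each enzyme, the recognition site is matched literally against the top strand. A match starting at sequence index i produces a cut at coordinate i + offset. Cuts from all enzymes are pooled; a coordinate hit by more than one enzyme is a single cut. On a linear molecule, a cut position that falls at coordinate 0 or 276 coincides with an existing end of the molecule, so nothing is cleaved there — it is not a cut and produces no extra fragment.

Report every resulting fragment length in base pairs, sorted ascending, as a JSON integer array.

Site scan:
  LmaV (AGAT, off=4): starts [1, 213, 228, 259] → cuts [5, 217, 232, 263]
  BxoIII (GGCTCACT, off=0): starts [29, 51, 74, 122, 220] → cuts [29, 51, 74, 122, 220]
  WciX (TCGTCCTC, off=5): starts [21, 153, 161, 193, 236, 264] → cuts [26, 158, 166, 198, 241, 269]
  ZebV (GGCGCCC, off=5): starts [59, 94, 113, 134] → cuts [64, 99, 118, 139]
  KluIX (CATAA, off=3): starts [5, 37, 145, 206, 245] → cuts [8, 40, 148, 209, 248]

All cut coordinates (distinct, sorted): [5, 8, 26, 29, 40, 51, 64, 74, 99, 118, 122, 139, 148, 158, 166, 198, 209, 217, 220, 232, 241, 248, 263, 269]

Fragments:
  [0,5): 5 bp
  [5,8): 3 bp
  [8,26): 18 bp
  [26,29): 3 bp
  [29,40): 11 bp
  [40,51): 11 bp
  [51,64): 13 bp
  [64,74): 10 bp
  [74,99): 25 bp
  [99,118): 19 bp
  [118,122): 4 bp
  [122,139): 17 bp
  [139,148): 9 bp
  [148,158): 10 bp
  [158,166): 8 bp
  [166,198): 32 bp
  [198,209): 11 bp
  [209,217): 8 bp
  [217,220): 3 bp
  [220,232): 12 bp
  [232,241): 9 bp
  [241,248): 7 bp
  [248,263): 15 bp
  [263,269): 6 bp
  [269,276): 7 bp

[3,3,3,4,5,6,7,7,8,8,9,9,10,10,11,11,11,12,13,15,17,18,19,25,32]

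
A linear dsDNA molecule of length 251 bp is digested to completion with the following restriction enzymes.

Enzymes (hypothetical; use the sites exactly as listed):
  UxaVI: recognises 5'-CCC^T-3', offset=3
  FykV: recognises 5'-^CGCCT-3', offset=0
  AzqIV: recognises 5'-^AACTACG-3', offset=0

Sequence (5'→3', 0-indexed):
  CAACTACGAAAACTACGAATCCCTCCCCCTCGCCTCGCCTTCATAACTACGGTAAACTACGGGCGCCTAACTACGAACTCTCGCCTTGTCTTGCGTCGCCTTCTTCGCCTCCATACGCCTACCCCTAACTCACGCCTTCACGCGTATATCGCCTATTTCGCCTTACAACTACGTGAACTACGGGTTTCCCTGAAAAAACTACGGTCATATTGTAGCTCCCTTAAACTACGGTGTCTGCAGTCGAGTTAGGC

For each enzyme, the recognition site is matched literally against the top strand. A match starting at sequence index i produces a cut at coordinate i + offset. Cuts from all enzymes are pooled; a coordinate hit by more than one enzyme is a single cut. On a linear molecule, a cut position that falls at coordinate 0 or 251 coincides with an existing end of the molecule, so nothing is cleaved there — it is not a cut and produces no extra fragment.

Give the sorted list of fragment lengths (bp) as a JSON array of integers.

Per-enzyme occurrences:
  UxaVI (CCCT, off=3): starts [20, 26, 122, 187, 217] → cuts [23, 29, 125, 190, 220]
  FykV (CGCCT, off=0): starts [30, 35, 63, 81, 96, 105, 115, 132, 149, 158] → cuts [30, 35, 63, 81, 96, 105, 115, 132, 149, 158]
  AzqIV (AACTACG, off=0): starts [1, 10, 44, 54, 68, 166, 175, 196, 223] → cuts [1, 10, 44, 54, 68, 166, 175, 196, 223]

All cut coordinates (distinct, sorted): [1, 10, 23, 29, 30, 35, 44, 54, 63, 68, 81, 96, 105, 115, 125, 132, 149, 158, 166, 175, 190, 196, 220, 223]

Fragments:
  [0,1): 1 bp
  [1,10): 9 bp
  [10,23): 13 bp
  [23,29): 6 bp
  [29,30): 1 bp
  [30,35): 5 bp
  [35,44): 9 bp
  [44,54): 10 bp
  [54,63): 9 bp
  [63,68): 5 bp
  [68,81): 13 bp
  [81,96): 15 bp
  [96,105): 9 bp
  [105,115): 10 bp
  [115,125): 10 bp
  [125,132): 7 bp
  [132,149): 17 bp
  [149,158): 9 bp
  [158,166): 8 bp
  [166,175): 9 bp
  [175,190): 15 bp
  [190,196): 6 bp
  [196,220): 24 bp
  [220,223): 3 bp
  [223,251): 28 bp

[1,1,3,5,5,6,6,7,8,9,9,9,9,9,9,10,10,10,13,13,15,15,17,24,28]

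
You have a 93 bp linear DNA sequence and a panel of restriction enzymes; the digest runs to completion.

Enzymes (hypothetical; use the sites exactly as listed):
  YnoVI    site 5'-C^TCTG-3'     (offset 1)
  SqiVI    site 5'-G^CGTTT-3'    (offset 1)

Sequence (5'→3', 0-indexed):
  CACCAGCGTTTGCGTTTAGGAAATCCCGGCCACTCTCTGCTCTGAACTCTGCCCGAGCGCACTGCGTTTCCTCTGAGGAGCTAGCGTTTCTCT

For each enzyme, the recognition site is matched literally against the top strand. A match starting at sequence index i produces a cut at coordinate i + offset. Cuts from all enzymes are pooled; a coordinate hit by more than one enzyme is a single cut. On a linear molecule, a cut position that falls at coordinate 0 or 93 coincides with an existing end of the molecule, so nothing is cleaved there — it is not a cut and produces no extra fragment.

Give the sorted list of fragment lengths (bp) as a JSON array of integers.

Site scan:
  YnoVI CTCTG/1: at [34, 39, 46, 70] ⇒ [35, 40, 47, 71]
  SqiVI GCGTTT/1: at [5, 11, 63, 83] ⇒ [6, 12, 64, 84]

Pooled cuts: [6, 12, 35, 40, 47, 64, 71, 84]

Fragment lengths:
  [0,6): 6 bp
  [6,12): 6 bp
  [12,35): 23 bp
  [35,40): 5 bp
  [40,47): 7 bp
  [47,64): 17 bp
  [64,71): 7 bp
  [71,84): 13 bp
  [84,93): 9 bp

[5,6,6,7,7,9,13,17,23]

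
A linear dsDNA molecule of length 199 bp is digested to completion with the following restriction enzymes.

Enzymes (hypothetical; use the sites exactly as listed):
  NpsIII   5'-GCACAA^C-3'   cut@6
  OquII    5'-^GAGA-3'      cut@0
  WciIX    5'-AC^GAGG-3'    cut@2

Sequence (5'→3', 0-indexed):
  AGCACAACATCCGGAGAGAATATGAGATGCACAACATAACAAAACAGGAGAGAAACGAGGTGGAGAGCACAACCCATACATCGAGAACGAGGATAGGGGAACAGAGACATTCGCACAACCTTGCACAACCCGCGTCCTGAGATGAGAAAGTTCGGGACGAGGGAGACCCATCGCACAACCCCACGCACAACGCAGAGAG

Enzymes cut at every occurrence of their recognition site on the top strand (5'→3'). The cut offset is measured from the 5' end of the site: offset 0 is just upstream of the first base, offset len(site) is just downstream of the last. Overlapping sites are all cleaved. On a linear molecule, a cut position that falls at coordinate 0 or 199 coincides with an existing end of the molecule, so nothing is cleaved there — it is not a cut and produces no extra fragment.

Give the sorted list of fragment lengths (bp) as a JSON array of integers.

Scan for sites:
  NpsIII GCACAAC/6: at [1, 28, 66, 112, 122, 172, 184] ⇒ [7, 34, 72, 118, 128, 178, 190]
  OquII GAGA/0: at [13, 15, 23, 47, 49, 62, 82, 103, 138, 143, 162, 194] ⇒ [13, 15, 23, 47, 49, 62, 82, 103, 138, 143, 162, 194]
  WciIX ACGAGG/2: at [54, 86, 156] ⇒ [56, 88, 158]

Pooled cuts: [7, 13, 15, 23, 34, 47, 49, 56, 62, 72, 82, 88, 103, 118, 128, 138, 143, 158, 162, 178, 190, 194]

Fragment lengths:
  [0,7): 7 bp
  [7,13): 6 bp
  [13,15): 2 bp
  [15,23): 8 bp
  [23,34): 11 bp
  [34,47): 13 bp
  [47,49): 2 bp
  [49,56): 7 bp
  [56,62): 6 bp
  [62,72): 10 bp
  [72,82): 10 bp
  [82,88): 6 bp
  [88,103): 15 bp
  [103,118): 15 bp
  [118,128): 10 bp
  [128,138): 10 bp
  [138,143): 5 bp
  [143,158): 15 bp
  [158,162): 4 bp
  [162,178): 16 bp
  [178,190): 12 bp
  [190,194): 4 bp
  [194,199): 5 bp

[2,2,4,4,5,5,6,6,6,7,7,8,10,10,10,10,11,12,13,15,15,15,16]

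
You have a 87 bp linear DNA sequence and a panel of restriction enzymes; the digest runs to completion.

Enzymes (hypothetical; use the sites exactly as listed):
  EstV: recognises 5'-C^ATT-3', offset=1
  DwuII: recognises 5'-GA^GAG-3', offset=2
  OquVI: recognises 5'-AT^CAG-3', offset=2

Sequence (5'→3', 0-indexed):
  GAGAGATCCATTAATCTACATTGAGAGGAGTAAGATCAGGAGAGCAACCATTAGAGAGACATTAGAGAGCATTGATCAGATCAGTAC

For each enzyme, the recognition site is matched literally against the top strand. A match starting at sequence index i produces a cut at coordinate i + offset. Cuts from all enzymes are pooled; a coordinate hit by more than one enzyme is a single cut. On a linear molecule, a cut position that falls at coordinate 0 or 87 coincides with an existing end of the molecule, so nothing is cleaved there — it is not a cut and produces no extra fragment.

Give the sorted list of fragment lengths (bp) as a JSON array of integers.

[2,4,5,5,5,5,6,6,6,6,7,8,10,12]

Scan for sites:
  EstV (CATT, off=1): starts [8, 18, 48, 59, 69] → cuts [9, 19, 49, 60, 70]
  DwuII (GAGAG, off=2): starts [0, 22, 39, 53, 64] → cuts [2, 24, 41, 55, 66]
  OquVI (ATCAG, off=2): starts [34, 74, 79] → cuts [36, 76, 81]

Pooled cuts: [2, 9, 19, 24, 36, 41, 49, 55, 60, 66, 70, 76, 81]

Fragments:
  [0,2): 2 bp
  [2,9): 7 bp
  [9,19): 10 bp
  [19,24): 5 bp
  [24,36): 12 bp
  [36,41): 5 bp
  [41,49): 8 bp
  [49,55): 6 bp
  [55,60): 5 bp
  [60,66): 6 bp
  [66,70): 4 bp
  [70,76): 6 bp
  [76,81): 5 bp
  [81,87): 6 bp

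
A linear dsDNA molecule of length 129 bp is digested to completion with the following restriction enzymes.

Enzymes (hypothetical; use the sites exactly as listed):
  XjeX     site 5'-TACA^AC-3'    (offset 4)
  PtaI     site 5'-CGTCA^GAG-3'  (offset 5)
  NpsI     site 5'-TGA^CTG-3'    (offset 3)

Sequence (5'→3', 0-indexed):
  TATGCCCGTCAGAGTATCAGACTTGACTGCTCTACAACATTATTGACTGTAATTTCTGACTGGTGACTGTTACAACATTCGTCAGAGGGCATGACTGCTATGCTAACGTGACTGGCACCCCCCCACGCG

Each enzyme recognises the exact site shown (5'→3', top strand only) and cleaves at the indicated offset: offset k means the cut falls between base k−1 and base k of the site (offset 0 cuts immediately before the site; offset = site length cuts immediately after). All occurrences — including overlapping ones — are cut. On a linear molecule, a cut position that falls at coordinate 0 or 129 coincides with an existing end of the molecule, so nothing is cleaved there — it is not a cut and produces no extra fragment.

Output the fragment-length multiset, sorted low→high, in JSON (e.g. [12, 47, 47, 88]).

[7,8,10,10,10,10,11,13,15,17,18]

Scan for sites:
  XjeX TACAAC/4: at [32, 70] ⇒ [36, 74]
  PtaI CGTCAGAG/5: at [6, 79] ⇒ [11, 84]
  NpsI TGACTG/3: at [23, 43, 56, 63, 91, 108] ⇒ [26, 46, 59, 66, 94, 111]

Pooled cuts: [11, 26, 36, 46, 59, 66, 74, 84, 94, 111]

Fragment lengths:
  [0,11): 11 bp
  [11,26): 15 bp
  [26,36): 10 bp
  [36,46): 10 bp
  [46,59): 13 bp
  [59,66): 7 bp
  [66,74): 8 bp
  [74,84): 10 bp
  [84,94): 10 bp
  [94,111): 17 bp
  [111,129): 18 bp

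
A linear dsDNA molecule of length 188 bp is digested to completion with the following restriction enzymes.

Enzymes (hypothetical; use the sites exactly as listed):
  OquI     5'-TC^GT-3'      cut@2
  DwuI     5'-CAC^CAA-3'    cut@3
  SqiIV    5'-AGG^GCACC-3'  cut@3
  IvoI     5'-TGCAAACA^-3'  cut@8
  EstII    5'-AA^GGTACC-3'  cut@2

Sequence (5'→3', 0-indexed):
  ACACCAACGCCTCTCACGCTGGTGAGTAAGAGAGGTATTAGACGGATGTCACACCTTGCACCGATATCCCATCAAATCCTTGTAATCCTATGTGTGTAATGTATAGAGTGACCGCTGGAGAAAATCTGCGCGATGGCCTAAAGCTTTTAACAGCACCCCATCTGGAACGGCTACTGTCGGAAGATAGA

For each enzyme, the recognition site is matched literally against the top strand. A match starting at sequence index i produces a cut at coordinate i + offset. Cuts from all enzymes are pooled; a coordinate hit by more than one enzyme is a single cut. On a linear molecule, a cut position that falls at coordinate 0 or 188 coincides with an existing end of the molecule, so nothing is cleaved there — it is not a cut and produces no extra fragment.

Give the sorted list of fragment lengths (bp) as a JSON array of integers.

Scan for sites:
  OquI (TCGT, off=2): no sites
  DwuI CACCAA/3: at [1] ⇒ [4]
  SqiIV (AGGGCACC, off=3): no sites
  IvoI (TGCAAACA, off=8): no sites
  EstII (AAGGTACC, off=2): no sites

Pooled cuts: [4]

Fragment lengths:
  [0,4): 4 bp
  [4,188): 184 bp

[4,184]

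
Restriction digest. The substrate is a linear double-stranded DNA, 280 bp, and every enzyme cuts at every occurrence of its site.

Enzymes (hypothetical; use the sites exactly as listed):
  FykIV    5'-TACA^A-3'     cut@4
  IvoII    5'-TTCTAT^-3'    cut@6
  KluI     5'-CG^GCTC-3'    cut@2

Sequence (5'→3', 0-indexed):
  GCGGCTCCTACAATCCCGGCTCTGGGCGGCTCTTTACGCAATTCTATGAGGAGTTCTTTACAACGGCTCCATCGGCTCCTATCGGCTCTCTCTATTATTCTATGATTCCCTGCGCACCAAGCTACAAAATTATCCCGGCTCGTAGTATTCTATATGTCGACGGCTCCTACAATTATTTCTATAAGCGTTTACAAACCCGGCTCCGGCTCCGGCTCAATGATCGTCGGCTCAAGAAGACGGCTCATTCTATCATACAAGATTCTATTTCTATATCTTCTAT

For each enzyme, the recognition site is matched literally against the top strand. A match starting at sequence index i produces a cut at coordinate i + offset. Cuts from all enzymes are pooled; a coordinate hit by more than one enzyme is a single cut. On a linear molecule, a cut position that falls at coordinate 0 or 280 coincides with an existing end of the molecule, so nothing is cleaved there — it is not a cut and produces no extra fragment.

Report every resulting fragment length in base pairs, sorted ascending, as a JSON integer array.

[3,3,6,6,6,6,6,6,9,9,9,9,9,9,10,10,11,11,11,11,13,15,15,16,19,19,23]

Scan for sites:
  FykIV (TACAA, off=4): starts [8, 58, 122, 167, 189, 252] → cuts [12, 62, 126, 171, 193, 256]
  IvoII (TTCTAT, off=6): starts [41, 97, 147, 176, 244, 259, 265, 274] → cuts [47, 103, 153, 182, 250, 265, 271] (position 280 is a terminus of the linear molecule — no cut)
  KluI (CGGCTC, off=2): starts [1, 16, 26, 63, 72, 82, 135, 160, 197, 203, 209, 224, 237] → cuts [3, 18, 28, 65, 74, 84, 137, 162, 199, 205, 211, 226, 239]

Pooled cuts: [3, 12, 18, 28, 47, 62, 65, 74, 84, 103, 126, 137, 153, 162, 171, 182, 193, 199, 205, 211, 226, 239, 250, 256, 265, 271]

Fragment lengths:
  [0,3): 3 bp
  [3,12): 9 bp
  [12,18): 6 bp
  [18,28): 10 bp
  [28,47): 19 bp
  [47,62): 15 bp
  [62,65): 3 bp
  [65,74): 9 bp
  [74,84): 10 bp
  [84,103): 19 bp
  [103,126): 23 bp
  [126,137): 11 bp
  [137,153): 16 bp
  [153,162): 9 bp
  [162,171): 9 bp
  [171,182): 11 bp
  [182,193): 11 bp
  [193,199): 6 bp
  [199,205): 6 bp
  [205,211): 6 bp
  [211,226): 15 bp
  [226,239): 13 bp
  [239,250): 11 bp
  [250,256): 6 bp
  [256,265): 9 bp
  [265,271): 6 bp
  [271,280): 9 bp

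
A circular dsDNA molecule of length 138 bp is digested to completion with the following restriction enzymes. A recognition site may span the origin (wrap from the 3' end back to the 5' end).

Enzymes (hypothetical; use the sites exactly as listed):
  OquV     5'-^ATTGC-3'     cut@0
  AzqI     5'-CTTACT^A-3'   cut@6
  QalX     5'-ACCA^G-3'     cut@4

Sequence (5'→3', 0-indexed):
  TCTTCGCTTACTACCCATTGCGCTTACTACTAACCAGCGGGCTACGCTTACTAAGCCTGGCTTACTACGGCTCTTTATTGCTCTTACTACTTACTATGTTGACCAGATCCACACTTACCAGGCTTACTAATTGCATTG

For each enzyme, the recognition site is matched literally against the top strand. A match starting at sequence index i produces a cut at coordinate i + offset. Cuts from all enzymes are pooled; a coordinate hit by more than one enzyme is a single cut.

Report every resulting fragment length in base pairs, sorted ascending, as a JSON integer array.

Scan for sites:
  OquV (ATTGC, off=0): starts [16, 76, 129] → cuts [16, 76, 129]
  AzqI (CTTACTA, off=6): starts [6, 22, 46, 60, 82, 89, 122] → cuts [12, 28, 52, 66, 88, 95, 128]
  QalX (ACCAG, off=4): starts [32, 101, 116] → cuts [36, 105, 120]

All cut coordinates (distinct, sorted): [12, 16, 28, 36, 52, 66, 76, 88, 95, 105, 120, 128, 129]

Fragment lengths:
  12→16: 4 bp
  16→28: 12 bp
  28→36: 8 bp
  36→52: 16 bp
  52→66: 14 bp
  66→76: 10 bp
  76→88: 12 bp
  88→95: 7 bp
  95→105: 10 bp
  105→120: 15 bp
  120→128: 8 bp
  128→129: 1 bp
  129→12 (wrap): 138-129+12 = 21 bp

[1,4,7,8,8,10,10,12,12,14,15,16,21]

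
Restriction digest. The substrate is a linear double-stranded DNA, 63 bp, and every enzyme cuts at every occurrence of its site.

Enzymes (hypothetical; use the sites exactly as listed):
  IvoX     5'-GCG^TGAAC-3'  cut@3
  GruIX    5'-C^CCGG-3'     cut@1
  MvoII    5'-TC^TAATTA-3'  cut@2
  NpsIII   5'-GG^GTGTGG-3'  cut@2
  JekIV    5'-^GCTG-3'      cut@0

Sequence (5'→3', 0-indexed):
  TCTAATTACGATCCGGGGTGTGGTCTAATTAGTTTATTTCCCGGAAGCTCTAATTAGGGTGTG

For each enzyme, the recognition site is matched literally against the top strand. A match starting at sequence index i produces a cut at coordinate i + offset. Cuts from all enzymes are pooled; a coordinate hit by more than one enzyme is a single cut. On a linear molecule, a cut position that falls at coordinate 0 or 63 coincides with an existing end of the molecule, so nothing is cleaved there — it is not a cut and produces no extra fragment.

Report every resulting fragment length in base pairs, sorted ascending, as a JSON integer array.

Scan for sites:
  IvoX (GCGTGAAC, off=3): no sites
  GruIX CCCGG/1: at [39] ⇒ [40]
  MvoII TCTAATTA/2: at [0, 23, 48] ⇒ [2, 25, 50]
  NpsIII GGGTGTGG/2: at [15] ⇒ [17]
  JekIV (GCTG, off=0): no sites

Pooled cuts: [2, 17, 25, 40, 50]

Fragments:
  [0,2): 2 bp
  [2,17): 15 bp
  [17,25): 8 bp
  [25,40): 15 bp
  [40,50): 10 bp
  [50,63): 13 bp

[2,8,10,13,15,15]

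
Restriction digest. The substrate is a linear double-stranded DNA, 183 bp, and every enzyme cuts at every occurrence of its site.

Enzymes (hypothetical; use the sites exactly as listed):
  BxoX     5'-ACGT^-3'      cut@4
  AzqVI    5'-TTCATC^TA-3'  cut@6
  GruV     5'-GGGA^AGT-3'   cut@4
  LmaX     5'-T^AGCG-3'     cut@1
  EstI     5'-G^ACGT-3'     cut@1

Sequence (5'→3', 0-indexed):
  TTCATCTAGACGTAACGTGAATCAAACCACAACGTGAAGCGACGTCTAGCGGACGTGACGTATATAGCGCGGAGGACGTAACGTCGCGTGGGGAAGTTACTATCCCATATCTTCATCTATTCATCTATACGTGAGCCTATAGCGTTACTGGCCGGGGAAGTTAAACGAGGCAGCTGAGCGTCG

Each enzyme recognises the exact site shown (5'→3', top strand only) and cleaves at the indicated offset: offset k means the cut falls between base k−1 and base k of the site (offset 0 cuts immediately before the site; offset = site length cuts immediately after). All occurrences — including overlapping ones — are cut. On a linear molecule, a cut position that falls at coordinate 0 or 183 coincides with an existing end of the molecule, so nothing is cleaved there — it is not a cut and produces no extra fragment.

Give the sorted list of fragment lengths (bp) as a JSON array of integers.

[1,2,3,4,4,4,4,4,4,5,5,5,6,6,7,8,8,10,10,17,18,23,25]

Scan for sites:
  BxoX (ACGT, off=4): starts [9, 14, 31, 41, 52, 57, 75, 80, 128] → cuts [13, 18, 35, 45, 56, 61, 79, 84, 132]
  AzqVI (TTCATCTA, off=6): starts [0, 111, 119] → cuts [6, 117, 125]
  GruV (GGGAAGT, off=4): starts [90, 154] → cuts [94, 158]
  LmaX (TAGCG, off=1): starts [46, 64, 139] → cuts [47, 65, 140]
  EstI (GACGT, off=1): starts [8, 40, 51, 56, 74] → cuts [9, 41, 52, 57, 75]

All cut coordinates (distinct, sorted): [6, 9, 13, 18, 35, 41, 45, 47, 52, 56, 57, 61, 65, 75, 79, 84, 94, 117, 125, 132, 140, 158]

Fragments:
  [0,6): 6 bp
  [6,9): 3 bp
  [9,13): 4 bp
  [13,18): 5 bp
  [18,35): 17 bp
  [35,41): 6 bp
  [41,45): 4 bp
  [45,47): 2 bp
  [47,52): 5 bp
  [52,56): 4 bp
  [56,57): 1 bp
  [57,61): 4 bp
  [61,65): 4 bp
  [65,75): 10 bp
  [75,79): 4 bp
  [79,84): 5 bp
  [84,94): 10 bp
  [94,117): 23 bp
  [117,125): 8 bp
  [125,132): 7 bp
  [132,140): 8 bp
  [140,158): 18 bp
  [158,183): 25 bp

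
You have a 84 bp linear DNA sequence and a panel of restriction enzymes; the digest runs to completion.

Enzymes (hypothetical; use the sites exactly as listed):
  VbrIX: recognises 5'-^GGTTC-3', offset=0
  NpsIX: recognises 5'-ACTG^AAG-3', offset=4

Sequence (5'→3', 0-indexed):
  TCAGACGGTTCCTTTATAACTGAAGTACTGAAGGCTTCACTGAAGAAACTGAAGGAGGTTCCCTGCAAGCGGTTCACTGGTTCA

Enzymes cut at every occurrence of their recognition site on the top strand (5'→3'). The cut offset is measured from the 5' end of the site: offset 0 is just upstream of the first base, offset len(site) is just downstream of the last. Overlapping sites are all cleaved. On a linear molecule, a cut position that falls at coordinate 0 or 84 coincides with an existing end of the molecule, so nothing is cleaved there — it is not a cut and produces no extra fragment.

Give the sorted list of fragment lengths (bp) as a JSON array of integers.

[5,6,6,8,8,9,12,14,16]

Scan for sites:
  VbrIX GGTTC/0: at [6, 56, 70, 78] ⇒ [6, 56, 70, 78]
  NpsIX ACTGAAG/4: at [18, 26, 38, 47] ⇒ [22, 30, 42, 51]

All cut coordinates (distinct, sorted): [6, 22, 30, 42, 51, 56, 70, 78]

Fragment lengths:
  [0,6): 6 bp
  [6,22): 16 bp
  [22,30): 8 bp
  [30,42): 12 bp
  [42,51): 9 bp
  [51,56): 5 bp
  [56,70): 14 bp
  [70,78): 8 bp
  [78,84): 6 bp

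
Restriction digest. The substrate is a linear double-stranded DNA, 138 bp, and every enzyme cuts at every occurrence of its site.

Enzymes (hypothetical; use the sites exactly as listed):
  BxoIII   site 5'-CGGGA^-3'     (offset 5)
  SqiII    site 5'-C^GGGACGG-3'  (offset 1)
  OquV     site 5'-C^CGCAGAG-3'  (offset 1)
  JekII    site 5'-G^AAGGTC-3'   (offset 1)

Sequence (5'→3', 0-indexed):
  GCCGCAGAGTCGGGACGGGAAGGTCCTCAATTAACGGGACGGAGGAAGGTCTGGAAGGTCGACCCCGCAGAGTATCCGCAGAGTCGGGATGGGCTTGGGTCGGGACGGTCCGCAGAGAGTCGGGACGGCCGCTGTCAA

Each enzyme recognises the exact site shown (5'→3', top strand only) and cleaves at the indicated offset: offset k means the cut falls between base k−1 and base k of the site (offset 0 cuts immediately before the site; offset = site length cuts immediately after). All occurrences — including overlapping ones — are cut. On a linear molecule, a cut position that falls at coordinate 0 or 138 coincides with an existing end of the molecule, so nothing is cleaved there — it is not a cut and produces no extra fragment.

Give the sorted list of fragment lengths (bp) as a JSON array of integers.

Per-enzyme occurrences:
  BxoIII CGGGA/5: at [10, 15, 34, 84, 100, 120] ⇒ [15, 20, 39, 89, 105, 125]
  SqiII CGGGACGG/1: at [10, 34, 100, 120] ⇒ [11, 35, 101, 121]
  OquV CCGCAGAG/1: at [1, 64, 75, 109] ⇒ [2, 65, 76, 110]
  JekII GAAGGTC/1: at [18, 44, 53] ⇒ [19, 45, 54]

Pooled cuts: [2, 11, 15, 19, 20, 35, 39, 45, 54, 65, 76, 89, 101, 105, 110, 121, 125]

Fragments:
  [0,2): 2 bp
  [2,11): 9 bp
  [11,15): 4 bp
  [15,19): 4 bp
  [19,20): 1 bp
  [20,35): 15 bp
  [35,39): 4 bp
  [39,45): 6 bp
  [45,54): 9 bp
  [54,65): 11 bp
  [65,76): 11 bp
  [76,89): 13 bp
  [89,101): 12 bp
  [101,105): 4 bp
  [105,110): 5 bp
  [110,121): 11 bp
  [121,125): 4 bp
  [125,138): 13 bp

[1,2,4,4,4,4,4,5,6,9,9,11,11,11,12,13,13,15]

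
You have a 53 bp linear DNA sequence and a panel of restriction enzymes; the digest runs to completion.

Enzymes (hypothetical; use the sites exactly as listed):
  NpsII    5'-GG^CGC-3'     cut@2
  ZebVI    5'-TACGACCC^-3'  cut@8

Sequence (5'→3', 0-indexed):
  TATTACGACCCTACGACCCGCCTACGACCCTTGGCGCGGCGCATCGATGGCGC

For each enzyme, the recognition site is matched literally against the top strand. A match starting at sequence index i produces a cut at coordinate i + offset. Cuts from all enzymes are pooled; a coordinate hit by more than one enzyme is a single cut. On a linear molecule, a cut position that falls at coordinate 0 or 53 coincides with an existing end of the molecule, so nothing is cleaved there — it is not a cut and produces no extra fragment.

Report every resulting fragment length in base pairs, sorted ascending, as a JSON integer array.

Site scan:
  NpsII (GGCGC, off=2): starts [32, 37, 48] → cuts [34, 39, 50]
  ZebVI (TACGACCC, off=8): starts [3, 11, 22] → cuts [11, 19, 30]

All cut coordinates (distinct, sorted): [11, 19, 30, 34, 39, 50]

Fragment lengths:
  [0,11): 11 bp
  [11,19): 8 bp
  [19,30): 11 bp
  [30,34): 4 bp
  [34,39): 5 bp
  [39,50): 11 bp
  [50,53): 3 bp

[3,4,5,8,11,11,11]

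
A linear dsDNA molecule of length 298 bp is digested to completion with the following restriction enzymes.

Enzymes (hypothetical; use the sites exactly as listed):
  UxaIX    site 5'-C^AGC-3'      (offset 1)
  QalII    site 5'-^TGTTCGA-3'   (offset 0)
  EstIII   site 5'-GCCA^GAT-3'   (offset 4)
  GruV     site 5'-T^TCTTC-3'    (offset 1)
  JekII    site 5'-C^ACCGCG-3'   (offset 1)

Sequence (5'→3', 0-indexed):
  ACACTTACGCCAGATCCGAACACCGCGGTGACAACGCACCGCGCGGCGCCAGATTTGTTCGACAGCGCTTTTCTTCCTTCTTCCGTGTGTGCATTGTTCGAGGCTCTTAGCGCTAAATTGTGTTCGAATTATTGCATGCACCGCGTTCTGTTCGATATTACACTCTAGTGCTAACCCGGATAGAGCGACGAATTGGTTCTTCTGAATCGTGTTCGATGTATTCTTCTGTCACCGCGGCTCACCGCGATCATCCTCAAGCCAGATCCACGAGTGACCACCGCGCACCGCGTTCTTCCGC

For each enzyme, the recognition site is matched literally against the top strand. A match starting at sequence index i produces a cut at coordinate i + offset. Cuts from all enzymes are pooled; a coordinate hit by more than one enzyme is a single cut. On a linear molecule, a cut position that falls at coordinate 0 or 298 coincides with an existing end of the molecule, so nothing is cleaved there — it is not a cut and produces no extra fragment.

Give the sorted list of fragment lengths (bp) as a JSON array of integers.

[4,7,7,7,8,8,8,9,9,9,10,12,12,12,14,15,16,16,19,21,26,49]

Site scan:
  UxaIX CAGC/1: at [62] ⇒ [63]
  QalII TGTTCGA/0: at [55, 94, 120, 148, 209] ⇒ [55, 94, 120, 148, 209]
  EstIII GCCAGAT/4: at [8, 47, 257] ⇒ [12, 51, 261]
  GruV TTCTTC/1: at [70, 77, 196, 220, 289] ⇒ [71, 78, 197, 221, 290]
  JekII CACCGCG/1: at [20, 36, 138, 229, 239, 275, 282] ⇒ [21, 37, 139, 230, 240, 276, 283]

All cut coordinates (distinct, sorted): [12, 21, 37, 51, 55, 63, 71, 78, 94, 120, 139, 148, 197, 209, 221, 230, 240, 261, 276, 283, 290]

Fragments:
  [0,12): 12 bp
  [12,21): 9 bp
  [21,37): 16 bp
  [37,51): 14 bp
  [51,55): 4 bp
  [55,63): 8 bp
  [63,71): 8 bp
  [71,78): 7 bp
  [78,94): 16 bp
  [94,120): 26 bp
  [120,139): 19 bp
  [139,148): 9 bp
  [148,197): 49 bp
  [197,209): 12 bp
  [209,221): 12 bp
  [221,230): 9 bp
  [230,240): 10 bp
  [240,261): 21 bp
  [261,276): 15 bp
  [276,283): 7 bp
  [283,290): 7 bp
  [290,298): 8 bp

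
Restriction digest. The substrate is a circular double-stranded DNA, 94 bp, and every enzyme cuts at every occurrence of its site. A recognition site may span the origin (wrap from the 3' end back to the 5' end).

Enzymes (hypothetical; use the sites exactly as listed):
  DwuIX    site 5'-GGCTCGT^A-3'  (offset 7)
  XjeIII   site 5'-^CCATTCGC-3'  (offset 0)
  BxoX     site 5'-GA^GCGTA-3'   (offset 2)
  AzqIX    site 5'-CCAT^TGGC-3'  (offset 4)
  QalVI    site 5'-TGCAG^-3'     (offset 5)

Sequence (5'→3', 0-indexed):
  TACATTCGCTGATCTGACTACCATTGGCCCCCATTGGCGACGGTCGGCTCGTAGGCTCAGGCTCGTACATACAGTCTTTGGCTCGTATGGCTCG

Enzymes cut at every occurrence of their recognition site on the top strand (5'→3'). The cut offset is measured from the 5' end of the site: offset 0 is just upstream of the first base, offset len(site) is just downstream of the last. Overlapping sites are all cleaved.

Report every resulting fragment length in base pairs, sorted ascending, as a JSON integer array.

[9,10,14,18,20,23]

Scan for sites:
  DwuIX GGCTCGTA/7: at [45, 59, 79, 88] ⇒ [1, 52, 66, 86]
  XjeIII (CCATTCGC, off=0): no sites
  BxoX (GAGCGTA, off=2): no sites
  AzqIX CCATTGGC/4: at [20, 30] ⇒ [24, 34]
  QalVI (TGCAG, off=5): no sites

All cut coordinates (distinct, sorted): [1, 24, 34, 52, 66, 86]

Fragment lengths:
  1→24: 23 bp
  24→34: 10 bp
  34→52: 18 bp
  52→66: 14 bp
  66→86: 20 bp
  86→1 (wrap): 94-86+1 = 9 bp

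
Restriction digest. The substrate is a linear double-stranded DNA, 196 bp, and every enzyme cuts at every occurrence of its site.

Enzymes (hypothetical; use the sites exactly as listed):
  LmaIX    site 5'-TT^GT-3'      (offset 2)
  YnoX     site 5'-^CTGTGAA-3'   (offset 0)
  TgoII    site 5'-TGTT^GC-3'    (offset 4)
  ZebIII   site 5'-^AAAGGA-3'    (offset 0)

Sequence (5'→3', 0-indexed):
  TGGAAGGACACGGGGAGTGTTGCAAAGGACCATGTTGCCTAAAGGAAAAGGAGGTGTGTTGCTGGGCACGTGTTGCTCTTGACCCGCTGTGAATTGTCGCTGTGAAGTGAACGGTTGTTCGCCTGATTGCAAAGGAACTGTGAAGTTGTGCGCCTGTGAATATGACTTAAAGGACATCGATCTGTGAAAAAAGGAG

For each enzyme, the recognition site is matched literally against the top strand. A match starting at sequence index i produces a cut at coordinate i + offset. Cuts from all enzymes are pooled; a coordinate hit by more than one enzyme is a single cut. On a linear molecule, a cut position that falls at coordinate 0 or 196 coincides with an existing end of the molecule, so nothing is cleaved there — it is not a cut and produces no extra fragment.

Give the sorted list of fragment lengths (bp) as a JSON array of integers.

Site scan:
  LmaIX (TTGT, off=2): starts [93, 114, 145] → cuts [95, 116, 147]
  YnoX (CTGTGAA, off=0): starts [86, 99, 137, 153, 181] → cuts [86, 99, 137, 153, 181]
  TgoII (TGTTGC, off=4): starts [17, 32, 56, 70] → cuts [21, 36, 60, 74]
  ZebIII (AAAGGA, off=0): starts [23, 40, 46, 130, 168, 189] → cuts [23, 40, 46, 130, 168, 189]

All cut coordinates (distinct, sorted): [21, 23, 36, 40, 46, 60, 74, 86, 95, 99, 116, 130, 137, 147, 153, 168, 181, 189]

Fragments:
  [0,21): 21 bp
  [21,23): 2 bp
  [23,36): 13 bp
  [36,40): 4 bp
  [40,46): 6 bp
  [46,60): 14 bp
  [60,74): 14 bp
  [74,86): 12 bp
  [86,95): 9 bp
  [95,99): 4 bp
  [99,116): 17 bp
  [116,130): 14 bp
  [130,137): 7 bp
  [137,147): 10 bp
  [147,153): 6 bp
  [153,168): 15 bp
  [168,181): 13 bp
  [181,189): 8 bp
  [189,196): 7 bp

[2,4,4,6,6,7,7,8,9,10,12,13,13,14,14,14,15,17,21]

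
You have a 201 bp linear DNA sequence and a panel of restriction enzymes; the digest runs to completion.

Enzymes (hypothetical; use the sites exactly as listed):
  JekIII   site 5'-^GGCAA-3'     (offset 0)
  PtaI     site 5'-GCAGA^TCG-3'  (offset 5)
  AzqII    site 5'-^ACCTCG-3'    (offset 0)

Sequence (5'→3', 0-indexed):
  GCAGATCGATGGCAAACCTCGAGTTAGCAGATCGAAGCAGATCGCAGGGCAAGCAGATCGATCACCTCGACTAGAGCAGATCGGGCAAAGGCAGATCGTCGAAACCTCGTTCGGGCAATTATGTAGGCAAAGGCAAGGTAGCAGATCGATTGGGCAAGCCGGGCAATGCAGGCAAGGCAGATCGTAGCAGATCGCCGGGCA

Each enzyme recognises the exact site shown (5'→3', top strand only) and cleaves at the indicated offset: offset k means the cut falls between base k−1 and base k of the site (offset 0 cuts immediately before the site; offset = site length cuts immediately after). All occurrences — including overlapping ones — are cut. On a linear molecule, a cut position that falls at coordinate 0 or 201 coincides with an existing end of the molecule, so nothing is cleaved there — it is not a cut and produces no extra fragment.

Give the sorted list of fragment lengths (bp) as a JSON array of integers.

[3,5,5,5,6,6,6,7,8,9,9,10,10,10,10,10,11,12,12,14,16,17]

Per-enzyme occurrences:
  JekIII (GGCAA, off=0): starts [10, 47, 83, 113, 125, 131, 152, 161, 170] → cuts [10, 47, 83, 113, 125, 131, 152, 161, 170]
  PtaI (GCAGATCG, off=5): starts [0, 26, 36, 52, 75, 90, 140, 176, 186] → cuts [5, 31, 41, 57, 80, 95, 145, 181, 191]
  AzqII (ACCTCG, off=0): starts [15, 63, 103] → cuts [15, 63, 103]

Pooled cuts: [5, 10, 15, 31, 41, 47, 57, 63, 80, 83, 95, 103, 113, 125, 131, 145, 152, 161, 170, 181, 191]

Fragments:
  [0,5): 5 bp
  [5,10): 5 bp
  [10,15): 5 bp
  [15,31): 16 bp
  [31,41): 10 bp
  [41,47): 6 bp
  [47,57): 10 bp
  [57,63): 6 bp
  [63,80): 17 bp
  [80,83): 3 bp
  [83,95): 12 bp
  [95,103): 8 bp
  [103,113): 10 bp
  [113,125): 12 bp
  [125,131): 6 bp
  [131,145): 14 bp
  [145,152): 7 bp
  [152,161): 9 bp
  [161,170): 9 bp
  [170,181): 11 bp
  [181,191): 10 bp
  [191,201): 10 bp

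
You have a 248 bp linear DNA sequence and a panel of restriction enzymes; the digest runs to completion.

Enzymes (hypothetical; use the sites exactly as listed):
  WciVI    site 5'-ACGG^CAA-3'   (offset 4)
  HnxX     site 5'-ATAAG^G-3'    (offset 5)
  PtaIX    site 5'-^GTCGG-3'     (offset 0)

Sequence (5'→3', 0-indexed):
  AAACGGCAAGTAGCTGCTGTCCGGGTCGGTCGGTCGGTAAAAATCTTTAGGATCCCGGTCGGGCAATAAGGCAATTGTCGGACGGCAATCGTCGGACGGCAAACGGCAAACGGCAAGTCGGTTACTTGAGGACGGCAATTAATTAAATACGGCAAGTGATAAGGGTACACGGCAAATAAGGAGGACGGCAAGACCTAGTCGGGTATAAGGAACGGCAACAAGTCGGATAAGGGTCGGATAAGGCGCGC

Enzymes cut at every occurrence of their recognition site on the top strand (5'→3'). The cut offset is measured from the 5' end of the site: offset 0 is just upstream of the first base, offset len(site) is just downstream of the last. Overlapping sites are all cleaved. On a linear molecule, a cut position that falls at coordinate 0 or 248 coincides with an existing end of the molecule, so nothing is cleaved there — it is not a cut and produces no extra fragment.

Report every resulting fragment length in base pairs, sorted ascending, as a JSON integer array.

[1,3,4,4,5,6,6,6,6,6,7,7,8,8,9,9,9,9,10,10,11,12,13,17,18,19,25]

Scan for sites:
  WciVI ACGGCAA/4: at [2, 81, 95, 102, 109, 131, 148, 168, 184, 211] ⇒ [6, 85, 99, 106, 113, 135, 152, 172, 188, 215]
  HnxX ATAAGG/5: at [65, 158, 175, 204, 226, 237] ⇒ [70, 163, 180, 209, 231, 242]
  PtaIX GTCGG/0: at [24, 28, 32, 57, 76, 90, 116, 197, 221, 232] ⇒ [24, 28, 32, 57, 76, 90, 116, 197, 221, 232]

All cut coordinates (distinct, sorted): [6, 24, 28, 32, 57, 70, 76, 85, 90, 99, 106, 113, 116, 135, 152, 163, 172, 180, 188, 197, 209, 215, 221, 231, 232, 242]

Fragment lengths:
  [0,6): 6 bp
  [6,24): 18 bp
  [24,28): 4 bp
  [28,32): 4 bp
  [32,57): 25 bp
  [57,70): 13 bp
  [70,76): 6 bp
  [76,85): 9 bp
  [85,90): 5 bp
  [90,99): 9 bp
  [99,106): 7 bp
  [106,113): 7 bp
  [113,116): 3 bp
  [116,135): 19 bp
  [135,152): 17 bp
  [152,163): 11 bp
  [163,172): 9 bp
  [172,180): 8 bp
  [180,188): 8 bp
  [188,197): 9 bp
  [197,209): 12 bp
  [209,215): 6 bp
  [215,221): 6 bp
  [221,231): 10 bp
  [231,232): 1 bp
  [232,242): 10 bp
  [242,248): 6 bp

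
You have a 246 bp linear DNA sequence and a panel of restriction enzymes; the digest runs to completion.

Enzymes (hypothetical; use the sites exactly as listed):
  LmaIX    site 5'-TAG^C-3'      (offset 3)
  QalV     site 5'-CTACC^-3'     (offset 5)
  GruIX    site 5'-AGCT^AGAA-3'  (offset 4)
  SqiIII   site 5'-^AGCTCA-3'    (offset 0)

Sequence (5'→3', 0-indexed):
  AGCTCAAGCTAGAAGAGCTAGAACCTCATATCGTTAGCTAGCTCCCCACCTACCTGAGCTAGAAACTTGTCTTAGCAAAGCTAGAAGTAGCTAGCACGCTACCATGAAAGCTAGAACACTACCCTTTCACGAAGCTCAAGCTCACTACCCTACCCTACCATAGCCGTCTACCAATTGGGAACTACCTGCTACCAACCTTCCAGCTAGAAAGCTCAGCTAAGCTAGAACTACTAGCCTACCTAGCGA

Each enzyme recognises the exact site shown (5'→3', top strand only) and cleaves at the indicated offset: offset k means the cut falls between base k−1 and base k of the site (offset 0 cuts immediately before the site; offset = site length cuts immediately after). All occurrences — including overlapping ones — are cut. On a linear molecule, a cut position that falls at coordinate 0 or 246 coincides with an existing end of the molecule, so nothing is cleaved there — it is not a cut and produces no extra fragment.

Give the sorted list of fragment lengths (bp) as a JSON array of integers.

[3,3,4,4,4,4,5,5,6,6,6,7,7,8,9,9,9,9,9,10,11,11,11,12,13,14,14,15,18]

Site scan:
  LmaIX (TAGC, off=3): starts [34, 38, 72, 87, 91, 160, 231, 240] → cuts [37, 41, 75, 90, 94, 163, 234, 243]
  QalV (CTACC, off=5): starts [49, 98, 118, 144, 149, 154, 167, 181, 188, 235] → cuts [54, 103, 123, 149, 154, 159, 172, 186, 193, 240]
  GruIX (AGCTAGAA, off=4): starts [6, 15, 56, 78, 108, 201, 219] → cuts [10, 19, 60, 82, 112, 205, 223]
  SqiIII (AGCTCA, off=0): starts [0, 132, 138, 209] → cuts [132, 138, 209] (position 0 is a terminus of the linear molecule — no cut)

All cut coordinates (distinct, sorted): [10, 19, 37, 41, 54, 60, 75, 82, 90, 94, 103, 112, 123, 132, 138, 149, 154, 159, 163, 172, 186, 193, 205, 209, 223, 234, 240, 243]

Fragments:
  [0,10): 10 bp
  [10,19): 9 bp
  [19,37): 18 bp
  [37,41): 4 bp
  [41,54): 13 bp
  [54,60): 6 bp
  [60,75): 15 bp
  [75,82): 7 bp
  [82,90): 8 bp
  [90,94): 4 bp
  [94,103): 9 bp
  [103,112): 9 bp
  [112,123): 11 bp
  [123,132): 9 bp
  [132,138): 6 bp
  [138,149): 11 bp
  [149,154): 5 bp
  [154,159): 5 bp
  [159,163): 4 bp
  [163,172): 9 bp
  [172,186): 14 bp
  [186,193): 7 bp
  [193,205): 12 bp
  [205,209): 4 bp
  [209,223): 14 bp
  [223,234): 11 bp
  [234,240): 6 bp
  [240,243): 3 bp
  [243,246): 3 bp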